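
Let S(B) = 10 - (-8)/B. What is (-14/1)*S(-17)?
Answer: -2268/17 ≈ -133.41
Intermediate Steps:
S(B) = 10 + 8/B
(-14/1)*S(-17) = (-14/1)*(10 + 8/(-17)) = (-14*1)*(10 + 8*(-1/17)) = -14*(10 - 8/17) = -14*162/17 = -2268/17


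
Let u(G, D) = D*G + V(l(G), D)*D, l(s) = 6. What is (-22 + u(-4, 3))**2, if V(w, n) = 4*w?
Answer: 1444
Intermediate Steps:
u(G, D) = 24*D + D*G (u(G, D) = D*G + (4*6)*D = D*G + 24*D = 24*D + D*G)
(-22 + u(-4, 3))**2 = (-22 + 3*(24 - 4))**2 = (-22 + 3*20)**2 = (-22 + 60)**2 = 38**2 = 1444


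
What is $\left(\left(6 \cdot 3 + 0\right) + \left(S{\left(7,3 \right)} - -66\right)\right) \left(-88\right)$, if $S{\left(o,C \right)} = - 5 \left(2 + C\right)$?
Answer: $-5192$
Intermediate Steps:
$S{\left(o,C \right)} = -10 - 5 C$
$\left(\left(6 \cdot 3 + 0\right) + \left(S{\left(7,3 \right)} - -66\right)\right) \left(-88\right) = \left(\left(6 \cdot 3 + 0\right) - -41\right) \left(-88\right) = \left(\left(18 + 0\right) + \left(\left(-10 - 15\right) + 66\right)\right) \left(-88\right) = \left(18 + \left(-25 + 66\right)\right) \left(-88\right) = \left(18 + 41\right) \left(-88\right) = 59 \left(-88\right) = -5192$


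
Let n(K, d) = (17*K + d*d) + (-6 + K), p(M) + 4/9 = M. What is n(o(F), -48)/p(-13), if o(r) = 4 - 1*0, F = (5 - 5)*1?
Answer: -21330/121 ≈ -176.28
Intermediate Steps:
p(M) = -4/9 + M
F = 0 (F = 0*1 = 0)
o(r) = 4 (o(r) = 4 + 0 = 4)
n(K, d) = -6 + d² + 18*K (n(K, d) = (17*K + d²) + (-6 + K) = (d² + 17*K) + (-6 + K) = -6 + d² + 18*K)
n(o(F), -48)/p(-13) = (-6 + (-48)² + 18*4)/(-4/9 - 13) = (-6 + 2304 + 72)/(-121/9) = 2370*(-9/121) = -21330/121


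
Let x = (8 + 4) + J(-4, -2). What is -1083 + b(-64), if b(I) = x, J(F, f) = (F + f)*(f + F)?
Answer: -1035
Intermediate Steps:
J(F, f) = (F + f)² (J(F, f) = (F + f)*(F + f) = (F + f)²)
x = 48 (x = (8 + 4) + (-4 - 2)² = 12 + (-6)² = 12 + 36 = 48)
b(I) = 48
-1083 + b(-64) = -1083 + 48 = -1035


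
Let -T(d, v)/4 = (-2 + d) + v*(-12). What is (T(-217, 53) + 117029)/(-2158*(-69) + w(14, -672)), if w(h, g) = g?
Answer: 120449/148230 ≈ 0.81258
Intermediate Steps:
T(d, v) = 8 - 4*d + 48*v (T(d, v) = -4*((-2 + d) + v*(-12)) = -4*((-2 + d) - 12*v) = -4*(-2 + d - 12*v) = 8 - 4*d + 48*v)
(T(-217, 53) + 117029)/(-2158*(-69) + w(14, -672)) = ((8 - 4*(-217) + 48*53) + 117029)/(-2158*(-69) - 672) = ((8 + 868 + 2544) + 117029)/(148902 - 672) = (3420 + 117029)/148230 = 120449*(1/148230) = 120449/148230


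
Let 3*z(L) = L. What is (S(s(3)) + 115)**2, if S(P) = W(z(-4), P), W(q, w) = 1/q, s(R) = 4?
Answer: 208849/16 ≈ 13053.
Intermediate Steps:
z(L) = L/3
S(P) = -3/4 (S(P) = 1/((1/3)*(-4)) = 1/(-4/3) = -3/4)
(S(s(3)) + 115)**2 = (-3/4 + 115)**2 = (457/4)**2 = 208849/16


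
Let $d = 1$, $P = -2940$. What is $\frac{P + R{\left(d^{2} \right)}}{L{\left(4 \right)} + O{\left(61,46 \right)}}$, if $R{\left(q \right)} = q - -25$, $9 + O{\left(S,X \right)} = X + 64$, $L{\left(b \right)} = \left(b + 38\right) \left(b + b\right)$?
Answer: $- \frac{2914}{437} \approx -6.6682$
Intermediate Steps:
$L{\left(b \right)} = 2 b \left(38 + b\right)$ ($L{\left(b \right)} = \left(38 + b\right) 2 b = 2 b \left(38 + b\right)$)
$O{\left(S,X \right)} = 55 + X$ ($O{\left(S,X \right)} = -9 + \left(X + 64\right) = -9 + \left(64 + X\right) = 55 + X$)
$R{\left(q \right)} = 25 + q$ ($R{\left(q \right)} = q + 25 = 25 + q$)
$\frac{P + R{\left(d^{2} \right)}}{L{\left(4 \right)} + O{\left(61,46 \right)}} = \frac{-2940 + \left(25 + 1^{2}\right)}{2 \cdot 4 \left(38 + 4\right) + \left(55 + 46\right)} = \frac{-2940 + \left(25 + 1\right)}{2 \cdot 4 \cdot 42 + 101} = \frac{-2940 + 26}{336 + 101} = - \frac{2914}{437}$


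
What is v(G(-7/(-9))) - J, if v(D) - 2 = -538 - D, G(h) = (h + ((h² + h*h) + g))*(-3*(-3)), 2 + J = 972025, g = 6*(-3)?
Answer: -8751734/9 ≈ -9.7242e+5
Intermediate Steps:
g = -18
J = 972023 (J = -2 + 972025 = 972023)
G(h) = -162 + 9*h + 18*h² (G(h) = (h + ((h² + h*h) - 18))*(-3*(-3)) = (h + ((h² + h²) - 18))*9 = (h + (2*h² - 18))*9 = (h + (-18 + 2*h²))*9 = (-18 + h + 2*h²)*9 = -162 + 9*h + 18*h²)
v(D) = -536 - D (v(D) = 2 + (-538 - D) = -536 - D)
v(G(-7/(-9))) - J = (-536 - (-162 + 9*(-7/(-9)) + 18*(-7/(-9))²)) - 1*972023 = (-536 - (-162 + 9*(-7*(-⅑)) + 18*(-7*(-⅑))²)) - 972023 = (-536 - (-162 + 9*(7/9) + 18*(7/9)²)) - 972023 = (-536 - (-162 + 7 + 18*(49/81))) - 972023 = (-536 - (-162 + 7 + 98/9)) - 972023 = (-536 - 1*(-1297/9)) - 972023 = (-536 + 1297/9) - 972023 = -3527/9 - 972023 = -8751734/9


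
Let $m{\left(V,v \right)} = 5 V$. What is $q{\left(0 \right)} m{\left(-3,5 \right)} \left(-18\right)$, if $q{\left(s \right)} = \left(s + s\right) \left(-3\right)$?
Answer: $0$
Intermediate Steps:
$q{\left(s \right)} = - 6 s$ ($q{\left(s \right)} = 2 s \left(-3\right) = - 6 s$)
$q{\left(0 \right)} m{\left(-3,5 \right)} \left(-18\right) = \left(-6\right) 0 \cdot 5 \left(-3\right) \left(-18\right) = 0 \left(-15\right) \left(-18\right) = 0 \left(-18\right) = 0$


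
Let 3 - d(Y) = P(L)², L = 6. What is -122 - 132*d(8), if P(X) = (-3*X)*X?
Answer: 1539130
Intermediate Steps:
P(X) = -3*X²
d(Y) = -11661 (d(Y) = 3 - (-3*6²)² = 3 - (-3*36)² = 3 - 1*(-108)² = 3 - 1*11664 = 3 - 11664 = -11661)
-122 - 132*d(8) = -122 - 132*(-11661) = -122 + 1539252 = 1539130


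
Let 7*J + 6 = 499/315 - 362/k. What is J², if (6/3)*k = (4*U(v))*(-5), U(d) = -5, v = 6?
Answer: 337016164/121550625 ≈ 2.7726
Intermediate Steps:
k = 50 (k = ((4*(-5))*(-5))/2 = (-20*(-5))/2 = (½)*100 = 50)
J = -18358/11025 (J = -6/7 + (499/315 - 362/50)/7 = -6/7 + (499*(1/315) - 362*1/50)/7 = -6/7 + (499/315 - 181/25)/7 = -6/7 + (⅐)*(-8908/1575) = -6/7 - 8908/11025 = -18358/11025 ≈ -1.6651)
J² = (-18358/11025)² = 337016164/121550625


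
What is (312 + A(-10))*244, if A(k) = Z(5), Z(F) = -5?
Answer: 74908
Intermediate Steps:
A(k) = -5
(312 + A(-10))*244 = (312 - 5)*244 = 307*244 = 74908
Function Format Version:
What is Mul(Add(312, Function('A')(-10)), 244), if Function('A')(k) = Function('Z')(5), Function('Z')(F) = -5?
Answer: 74908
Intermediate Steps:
Function('A')(k) = -5
Mul(Add(312, Function('A')(-10)), 244) = Mul(Add(312, -5), 244) = Mul(307, 244) = 74908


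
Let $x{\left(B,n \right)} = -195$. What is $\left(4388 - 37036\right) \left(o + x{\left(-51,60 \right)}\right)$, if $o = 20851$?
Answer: $-674377088$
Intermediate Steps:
$\left(4388 - 37036\right) \left(o + x{\left(-51,60 \right)}\right) = \left(4388 - 37036\right) \left(20851 - 195\right) = \left(-32648\right) 20656 = -674377088$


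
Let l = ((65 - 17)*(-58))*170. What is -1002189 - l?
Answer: -528909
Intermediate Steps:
l = -473280 (l = (48*(-58))*170 = -2784*170 = -473280)
-1002189 - l = -1002189 - 1*(-473280) = -1002189 + 473280 = -528909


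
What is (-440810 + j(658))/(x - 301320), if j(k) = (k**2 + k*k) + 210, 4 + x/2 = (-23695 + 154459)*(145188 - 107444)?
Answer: 26583/616925719 ≈ 4.3089e-5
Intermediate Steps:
x = 9871112824 (x = -8 + 2*((-23695 + 154459)*(145188 - 107444)) = -8 + 2*(130764*37744) = -8 + 2*4935556416 = -8 + 9871112832 = 9871112824)
j(k) = 210 + 2*k**2 (j(k) = (k**2 + k**2) + 210 = 2*k**2 + 210 = 210 + 2*k**2)
(-440810 + j(658))/(x - 301320) = (-440810 + (210 + 2*658**2))/(9871112824 - 301320) = (-440810 + (210 + 2*432964))/9870811504 = (-440810 + (210 + 865928))*(1/9870811504) = (-440810 + 866138)*(1/9870811504) = 425328*(1/9870811504) = 26583/616925719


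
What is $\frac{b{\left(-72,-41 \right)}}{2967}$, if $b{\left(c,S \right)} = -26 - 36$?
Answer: $- \frac{62}{2967} \approx -0.020897$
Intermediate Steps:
$b{\left(c,S \right)} = -62$
$\frac{b{\left(-72,-41 \right)}}{2967} = - \frac{62}{2967}$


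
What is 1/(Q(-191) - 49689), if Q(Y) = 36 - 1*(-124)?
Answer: -1/49529 ≈ -2.0190e-5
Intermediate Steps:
Q(Y) = 160 (Q(Y) = 36 + 124 = 160)
1/(Q(-191) - 49689) = 1/(160 - 49689) = 1/(-49529) = -1/49529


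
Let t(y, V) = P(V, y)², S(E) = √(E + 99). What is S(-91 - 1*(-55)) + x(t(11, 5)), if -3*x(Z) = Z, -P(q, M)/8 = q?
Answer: -1600/3 + 3*√7 ≈ -525.40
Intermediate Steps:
P(q, M) = -8*q
S(E) = √(99 + E)
t(y, V) = 64*V² (t(y, V) = (-8*V)² = 64*V²)
x(Z) = -Z/3
S(-91 - 1*(-55)) + x(t(11, 5)) = √(99 + (-91 - 1*(-55))) - 64*5²/3 = √(99 + (-91 + 55)) - 64*25/3 = √(99 - 36) - ⅓*1600 = √63 - 1600/3 = 3*√7 - 1600/3 = -1600/3 + 3*√7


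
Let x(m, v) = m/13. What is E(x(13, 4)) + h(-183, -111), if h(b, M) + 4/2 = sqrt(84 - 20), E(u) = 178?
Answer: 184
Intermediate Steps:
x(m, v) = m/13 (x(m, v) = m*(1/13) = m/13)
h(b, M) = 6 (h(b, M) = -2 + sqrt(84 - 20) = -2 + sqrt(64) = -2 + 8 = 6)
E(x(13, 4)) + h(-183, -111) = 178 + 6 = 184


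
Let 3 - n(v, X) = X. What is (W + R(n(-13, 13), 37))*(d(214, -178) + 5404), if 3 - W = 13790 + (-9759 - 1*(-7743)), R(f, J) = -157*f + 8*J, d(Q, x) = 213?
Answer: -55636385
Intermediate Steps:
n(v, X) = 3 - X
W = -11771 (W = 3 - (13790 + (-9759 - 1*(-7743))) = 3 - (13790 + (-9759 + 7743)) = 3 - (13790 - 2016) = 3 - 1*11774 = 3 - 11774 = -11771)
(W + R(n(-13, 13), 37))*(d(214, -178) + 5404) = (-11771 + (-157*(3 - 1*13) + 8*37))*(213 + 5404) = (-11771 + (-157*(3 - 13) + 296))*5617 = (-11771 + (-157*(-10) + 296))*5617 = (-11771 + (1570 + 296))*5617 = (-11771 + 1866)*5617 = -9905*5617 = -55636385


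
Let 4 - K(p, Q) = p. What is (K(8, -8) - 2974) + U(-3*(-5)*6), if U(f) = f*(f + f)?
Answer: 13222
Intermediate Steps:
K(p, Q) = 4 - p
U(f) = 2*f² (U(f) = f*(2*f) = 2*f²)
(K(8, -8) - 2974) + U(-3*(-5)*6) = ((4 - 1*8) - 2974) + 2*(-3*(-5)*6)² = ((4 - 8) - 2974) + 2*(15*6)² = (-4 - 2974) + 2*90² = -2978 + 2*8100 = -2978 + 16200 = 13222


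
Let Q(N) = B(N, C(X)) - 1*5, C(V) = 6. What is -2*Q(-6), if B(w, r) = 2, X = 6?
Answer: 6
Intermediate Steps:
Q(N) = -3 (Q(N) = 2 - 1*5 = 2 - 5 = -3)
-2*Q(-6) = -2*(-3) = 6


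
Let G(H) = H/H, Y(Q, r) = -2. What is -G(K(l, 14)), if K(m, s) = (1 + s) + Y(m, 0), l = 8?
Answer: -1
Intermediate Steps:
K(m, s) = -1 + s (K(m, s) = (1 + s) - 2 = -1 + s)
G(H) = 1
-G(K(l, 14)) = -1*1 = -1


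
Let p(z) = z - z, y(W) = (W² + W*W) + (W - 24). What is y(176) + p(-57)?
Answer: 62104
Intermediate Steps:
y(W) = -24 + W + 2*W² (y(W) = (W² + W²) + (-24 + W) = 2*W² + (-24 + W) = -24 + W + 2*W²)
p(z) = 0
y(176) + p(-57) = (-24 + 176 + 2*176²) + 0 = (-24 + 176 + 2*30976) + 0 = (-24 + 176 + 61952) + 0 = 62104 + 0 = 62104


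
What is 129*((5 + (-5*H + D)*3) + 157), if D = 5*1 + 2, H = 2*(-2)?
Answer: 31347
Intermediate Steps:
H = -4
D = 7 (D = 5 + 2 = 7)
129*((5 + (-5*H + D)*3) + 157) = 129*((5 + (-5*(-4) + 7)*3) + 157) = 129*((5 + (20 + 7)*3) + 157) = 129*((5 + 27*3) + 157) = 129*((5 + 81) + 157) = 129*(86 + 157) = 129*243 = 31347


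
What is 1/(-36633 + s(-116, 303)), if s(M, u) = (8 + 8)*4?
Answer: -1/36569 ≈ -2.7346e-5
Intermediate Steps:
s(M, u) = 64 (s(M, u) = 16*4 = 64)
1/(-36633 + s(-116, 303)) = 1/(-36633 + 64) = 1/(-36569) = -1/36569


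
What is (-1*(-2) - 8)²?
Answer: 36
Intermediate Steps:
(-1*(-2) - 8)² = (2 - 8)² = (-6)² = 36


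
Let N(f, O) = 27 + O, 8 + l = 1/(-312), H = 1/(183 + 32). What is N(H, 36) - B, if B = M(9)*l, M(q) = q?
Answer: 14043/104 ≈ 135.03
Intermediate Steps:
H = 1/215 ≈ 0.0046512
l = -2497/312 (l = -8 + 1/(-312) = -8 - 1/312 = -2497/312 ≈ -8.0032)
B = -7491/104 (B = 9*(-2497/312) = -7491/104 ≈ -72.029)
N(H, 36) - B = (27 + 36) - 1*(-7491/104) = 63 + 7491/104 = 14043/104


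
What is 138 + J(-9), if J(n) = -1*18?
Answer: 120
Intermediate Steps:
J(n) = -18
138 + J(-9) = 138 - 18 = 120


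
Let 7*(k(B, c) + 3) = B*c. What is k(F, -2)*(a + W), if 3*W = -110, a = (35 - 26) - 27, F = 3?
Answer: 1476/7 ≈ 210.86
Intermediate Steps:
k(B, c) = -3 + B*c/7 (k(B, c) = -3 + (B*c)/7 = -3 + B*c/7)
a = -18 (a = 9 - 27 = -18)
W = -110/3 (W = (⅓)*(-110) = -110/3 ≈ -36.667)
k(F, -2)*(a + W) = (-3 + (⅐)*3*(-2))*(-18 - 110/3) = (-3 - 6/7)*(-164/3) = -27/7*(-164/3) = 1476/7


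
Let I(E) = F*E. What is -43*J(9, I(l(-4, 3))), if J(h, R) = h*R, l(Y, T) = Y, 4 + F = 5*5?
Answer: 32508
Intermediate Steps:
F = 21 (F = -4 + 5*5 = -4 + 25 = 21)
I(E) = 21*E
J(h, R) = R*h
-43*J(9, I(l(-4, 3))) = -43*21*(-4)*9 = -(-3612)*9 = -43*(-756) = 32508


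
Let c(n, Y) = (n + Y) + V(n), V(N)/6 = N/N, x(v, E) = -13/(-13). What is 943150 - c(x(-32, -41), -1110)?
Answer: 944253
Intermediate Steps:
x(v, E) = 1 (x(v, E) = -13*(-1/13) = 1)
V(N) = 6 (V(N) = 6*(N/N) = 6*1 = 6)
c(n, Y) = 6 + Y + n (c(n, Y) = (n + Y) + 6 = (Y + n) + 6 = 6 + Y + n)
943150 - c(x(-32, -41), -1110) = 943150 - (6 - 1110 + 1) = 943150 - 1*(-1103) = 943150 + 1103 = 944253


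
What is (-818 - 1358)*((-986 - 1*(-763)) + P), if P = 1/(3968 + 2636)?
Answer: 801143904/1651 ≈ 4.8525e+5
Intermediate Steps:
P = 1/6604 ≈ 0.00015142
(-818 - 1358)*((-986 - 1*(-763)) + P) = (-818 - 1358)*((-986 - 1*(-763)) + 1/6604) = -2176*((-986 + 763) + 1/6604) = -2176*(-223 + 1/6604) = -2176*(-1472691/6604) = 801143904/1651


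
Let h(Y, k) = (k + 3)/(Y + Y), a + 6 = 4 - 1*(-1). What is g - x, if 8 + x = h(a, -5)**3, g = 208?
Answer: 215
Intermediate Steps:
a = -1 (a = -6 + (4 - 1*(-1)) = -6 + (4 + 1) = -6 + 5 = -1)
h(Y, k) = (3 + k)/(2*Y) (h(Y, k) = (3 + k)/((2*Y)) = (3 + k)*(1/(2*Y)) = (3 + k)/(2*Y))
x = -7 (x = -8 + ((1/2)*(3 - 5)/(-1))**3 = -8 + ((1/2)*(-1)*(-2))**3 = -8 + 1**3 = -8 + 1 = -7)
g - x = 208 - 1*(-7) = 208 + 7 = 215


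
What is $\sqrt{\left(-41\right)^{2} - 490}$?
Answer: $\sqrt{1191} \approx 34.511$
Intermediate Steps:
$\sqrt{\left(-41\right)^{2} - 490} = \sqrt{1681 - 490} = \sqrt{1191}$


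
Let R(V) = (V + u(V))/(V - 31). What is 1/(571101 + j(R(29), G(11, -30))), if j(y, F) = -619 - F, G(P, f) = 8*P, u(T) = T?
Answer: 1/570394 ≈ 1.7532e-6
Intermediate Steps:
R(V) = 2*V/(-31 + V) (R(V) = (V + V)/(V - 31) = (2*V)/(-31 + V) = 2*V/(-31 + V))
1/(571101 + j(R(29), G(11, -30))) = 1/(571101 + (-619 - 8*11)) = 1/(571101 + (-619 - 1*88)) = 1/(571101 + (-619 - 88)) = 1/(571101 - 707) = 1/570394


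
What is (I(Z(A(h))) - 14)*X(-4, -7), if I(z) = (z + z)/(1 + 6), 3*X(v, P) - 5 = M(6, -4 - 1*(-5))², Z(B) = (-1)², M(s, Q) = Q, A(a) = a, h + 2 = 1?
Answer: -192/7 ≈ -27.429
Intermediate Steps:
h = -1 (h = -2 + 1 = -1)
Z(B) = 1
X(v, P) = 2 (X(v, P) = 5/3 + (-4 - 1*(-5))²/3 = 5/3 + (-4 + 5)²/3 = 5/3 + (⅓)*1² = 5/3 + (⅓)*1 = 5/3 + ⅓ = 2)
I(z) = 2*z/7 (I(z) = (2*z)/7 = (2*z)*(⅐) = 2*z/7)
(I(Z(A(h))) - 14)*X(-4, -7) = ((2/7)*1 - 14)*2 = (2/7 - 14)*2 = -96/7*2 = -192/7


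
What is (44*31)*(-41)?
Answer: -55924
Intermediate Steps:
(44*31)*(-41) = 1364*(-41) = -55924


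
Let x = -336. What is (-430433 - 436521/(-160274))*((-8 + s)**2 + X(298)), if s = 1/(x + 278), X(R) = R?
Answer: -84073984410516337/539161736 ≈ -1.5593e+8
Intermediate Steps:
s = -1/58 (s = 1/(-336 + 278) = 1/(-58) = -1/58 ≈ -0.017241)
(-430433 - 436521/(-160274))*((-8 + s)**2 + X(298)) = (-430433 - 436521/(-160274))*((-8 - 1/58)**2 + 298) = (-430433 - 436521*(-1/160274))*((-465/58)**2 + 298) = (-430433 + 436521/160274)*(216225/3364 + 298) = -68986782121/160274*1218697/3364 = -84073984410516337/539161736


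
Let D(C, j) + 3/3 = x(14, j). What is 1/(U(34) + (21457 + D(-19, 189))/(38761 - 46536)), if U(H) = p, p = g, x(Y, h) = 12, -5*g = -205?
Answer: 7775/297307 ≈ 0.026151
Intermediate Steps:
g = 41 (g = -1/5*(-205) = 41)
p = 41
D(C, j) = 11 (D(C, j) = -1 + 12 = 11)
U(H) = 41
1/(U(34) + (21457 + D(-19, 189))/(38761 - 46536)) = 1/(41 + (21457 + 11)/(38761 - 46536)) = 1/(41 + 21468/(-7775)) = 1/(41 + 21468*(-1/7775)) = 1/(41 - 21468/7775) = 1/(297307/7775) = 7775/297307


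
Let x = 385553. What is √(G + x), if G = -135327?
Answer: √250226 ≈ 500.23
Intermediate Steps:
√(G + x) = √(-135327 + 385553) = √250226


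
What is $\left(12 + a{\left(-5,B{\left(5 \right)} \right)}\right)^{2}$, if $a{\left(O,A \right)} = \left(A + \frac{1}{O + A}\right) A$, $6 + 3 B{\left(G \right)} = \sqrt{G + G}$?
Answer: $\frac{4826829214}{15046641} - \frac{238524884 \sqrt{10}}{5015547} \approx 170.4$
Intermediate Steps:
$B{\left(G \right)} = -2 + \frac{\sqrt{2} \sqrt{G}}{3}$ ($B{\left(G \right)} = -2 + \frac{\sqrt{G + G}}{3} = -2 + \frac{\sqrt{2 G}}{3} = -2 + \frac{\sqrt{2} \sqrt{G}}{3}$)
$a{\left(O,A \right)} = A \left(A + \frac{1}{A + O}\right)$ ($a{\left(O,A \right)} = \left(A + \frac{1}{A + O}\right) A = A \left(A + \frac{1}{A + O}\right)$)
$\left(12 + a{\left(-5,B{\left(5 \right)} \right)}\right)^{2} = \left(12 + \frac{\left(-2 + \frac{\sqrt{2} \sqrt{5}}{3}\right) \left(1 + \left(-2 + \frac{\sqrt{2} \sqrt{5}}{3}\right)^{2} + \left(-2 + \frac{\sqrt{2} \sqrt{5}}{3}\right) \left(-5\right)\right)}{\left(-2 + \frac{\sqrt{2} \sqrt{5}}{3}\right) - 5}\right)^{2} = \left(12 + \frac{\left(-2 + \frac{\sqrt{10}}{3}\right) \left(1 + \left(-2 + \frac{\sqrt{10}}{3}\right)^{2} + \left(-2 + \frac{\sqrt{10}}{3}\right) \left(-5\right)\right)}{\left(-2 + \frac{\sqrt{10}}{3}\right) - 5}\right)^{2} = \left(12 + \frac{\left(-2 + \frac{\sqrt{10}}{3}\right) \left(1 + \left(-2 + \frac{\sqrt{10}}{3}\right)^{2} + \left(10 - \frac{5 \sqrt{10}}{3}\right)\right)}{-7 + \frac{\sqrt{10}}{3}}\right)^{2} = \left(12 + \frac{\left(-2 + \frac{\sqrt{10}}{3}\right) \left(11 + \left(-2 + \frac{\sqrt{10}}{3}\right)^{2} - \frac{5 \sqrt{10}}{3}\right)}{-7 + \frac{\sqrt{10}}{3}}\right)^{2}$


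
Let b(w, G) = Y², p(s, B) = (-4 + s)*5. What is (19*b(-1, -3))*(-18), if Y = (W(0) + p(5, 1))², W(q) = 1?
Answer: -443232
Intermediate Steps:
p(s, B) = -20 + 5*s
Y = 36 (Y = (1 + (-20 + 5*5))² = (1 + (-20 + 25))² = (1 + 5)² = 6² = 36)
b(w, G) = 1296 (b(w, G) = 36² = 1296)
(19*b(-1, -3))*(-18) = (19*1296)*(-18) = 24624*(-18) = -443232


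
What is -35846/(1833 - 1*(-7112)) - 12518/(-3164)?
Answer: -721617/14150990 ≈ -0.050994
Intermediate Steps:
-35846/(1833 - 1*(-7112)) - 12518/(-3164) = -35846/(1833 + 7112) - 12518*(-1/3164) = -35846/8945 + 6259/1582 = -721617/14150990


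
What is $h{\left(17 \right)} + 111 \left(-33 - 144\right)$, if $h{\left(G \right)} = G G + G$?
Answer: $-19341$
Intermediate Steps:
$h{\left(G \right)} = G + G^{2}$ ($h{\left(G \right)} = G^{2} + G = G + G^{2}$)
$h{\left(17 \right)} + 111 \left(-33 - 144\right) = 17 \left(1 + 17\right) + 111 \left(-33 - 144\right) = 17 \cdot 18 + 111 \left(-177\right) = 306 - 19647 = -19341$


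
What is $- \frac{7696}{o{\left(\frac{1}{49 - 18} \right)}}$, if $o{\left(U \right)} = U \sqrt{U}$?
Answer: $- 238576 \sqrt{31} \approx -1.3283 \cdot 10^{6}$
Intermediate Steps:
$o{\left(U \right)} = U^{\frac{3}{2}}$
$- \frac{7696}{o{\left(\frac{1}{49 - 18} \right)}} = - \frac{7696}{\left(\frac{1}{49 - 18}\right)^{\frac{3}{2}}} = - \frac{7696}{\left(\frac{1}{31}\right)^{\frac{3}{2}}} = - \frac{7696}{\frac{1}{961} \sqrt{31}} = - 7696 \cdot 31 \sqrt{31} = - 238576 \sqrt{31}$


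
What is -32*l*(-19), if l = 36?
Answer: 21888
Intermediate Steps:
-32*l*(-19) = -32*36*(-19) = -1152*(-19) = 21888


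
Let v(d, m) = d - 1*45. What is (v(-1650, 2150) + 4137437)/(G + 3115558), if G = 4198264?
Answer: 2067871/3656911 ≈ 0.56547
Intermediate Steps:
v(d, m) = -45 + d (v(d, m) = d - 45 = -45 + d)
(v(-1650, 2150) + 4137437)/(G + 3115558) = ((-45 - 1650) + 4137437)/(4198264 + 3115558) = (-1695 + 4137437)/7313822 = 4135742*(1/7313822) = 2067871/3656911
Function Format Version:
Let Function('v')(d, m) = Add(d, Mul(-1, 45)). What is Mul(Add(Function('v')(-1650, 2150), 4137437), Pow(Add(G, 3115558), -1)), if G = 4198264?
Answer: Rational(2067871, 3656911) ≈ 0.56547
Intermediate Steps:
Function('v')(d, m) = Add(-45, d) (Function('v')(d, m) = Add(d, -45) = Add(-45, d))
Mul(Add(Function('v')(-1650, 2150), 4137437), Pow(Add(G, 3115558), -1)) = Mul(Add(Add(-45, -1650), 4137437), Pow(Add(4198264, 3115558), -1)) = Mul(Add(-1695, 4137437), Pow(7313822, -1)) = Mul(4135742, Rational(1, 7313822)) = Rational(2067871, 3656911)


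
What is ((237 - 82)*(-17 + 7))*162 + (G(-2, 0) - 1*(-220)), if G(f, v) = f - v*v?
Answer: -250882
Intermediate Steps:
G(f, v) = f - v²
((237 - 82)*(-17 + 7))*162 + (G(-2, 0) - 1*(-220)) = ((237 - 82)*(-17 + 7))*162 + ((-2 - 1*0²) - 1*(-220)) = (155*(-10))*162 + ((-2 - 1*0) + 220) = -1550*162 + ((-2 + 0) + 220) = -251100 + (-2 + 220) = -251100 + 218 = -250882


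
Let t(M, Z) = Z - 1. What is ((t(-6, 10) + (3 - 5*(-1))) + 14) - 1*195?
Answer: -164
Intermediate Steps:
t(M, Z) = -1 + Z
((t(-6, 10) + (3 - 5*(-1))) + 14) - 1*195 = (((-1 + 10) + (3 - 5*(-1))) + 14) - 1*195 = ((9 + (3 + 5)) + 14) - 195 = ((9 + 8) + 14) - 195 = (17 + 14) - 195 = 31 - 195 = -164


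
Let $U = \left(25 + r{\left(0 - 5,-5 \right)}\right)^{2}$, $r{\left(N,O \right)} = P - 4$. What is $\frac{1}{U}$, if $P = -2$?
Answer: $\frac{1}{361} \approx 0.0027701$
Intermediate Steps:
$r{\left(N,O \right)} = -6$ ($r{\left(N,O \right)} = -2 - 4 = -6$)
$U = 361$ ($U = \left(25 - 6\right)^{2} = 19^{2} = 361$)
$\frac{1}{U} = \frac{1}{361}$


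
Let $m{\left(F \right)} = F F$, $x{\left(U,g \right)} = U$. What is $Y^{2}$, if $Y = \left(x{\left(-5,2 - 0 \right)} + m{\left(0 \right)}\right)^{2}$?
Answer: $625$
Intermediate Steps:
$m{\left(F \right)} = F^{2}$
$Y = 25$ ($Y = \left(-5 + 0^{2}\right)^{2} = \left(-5 + 0\right)^{2} = \left(-5\right)^{2} = 25$)
$Y^{2} = 25^{2} = 625$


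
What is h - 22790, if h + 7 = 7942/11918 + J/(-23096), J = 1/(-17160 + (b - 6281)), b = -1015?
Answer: -76729185141355193/3365856389184 ≈ -22796.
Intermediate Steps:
J = -1/24456 (J = 1/(-17160 + (-1015 - 6281)) = 1/(-17160 - 7296) = 1/(-24456) = -1/24456 ≈ -4.0890e-5)
h = -21318031851833/3365856389184 (h = -7 + (7942/11918 - 1/24456/(-23096)) = -7 + (7942*(1/11918) - 1/24456*(-1/23096)) = -7 + (3971/5959 + 1/564835776) = -7 + 2242962872455/3365856389184 = -21318031851833/3365856389184 ≈ -6.3336)
h - 22790 = -21318031851833/3365856389184 - 22790 = -76729185141355193/3365856389184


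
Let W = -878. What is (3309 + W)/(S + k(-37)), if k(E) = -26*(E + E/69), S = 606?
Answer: 167739/109154 ≈ 1.5367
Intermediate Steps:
k(E) = -1820*E/69 (k(E) = -26*(E + E*(1/69)) = -26*(E + E/69) = -1820*E/69)
(3309 + W)/(S + k(-37)) = (3309 - 878)/(606 - 1820/69*(-37)) = 2431/(606 + 67340/69) = 2431/(109154/69) = 2431*(69/109154) = 167739/109154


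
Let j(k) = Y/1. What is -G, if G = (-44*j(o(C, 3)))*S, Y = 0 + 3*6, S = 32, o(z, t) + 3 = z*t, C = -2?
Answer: 25344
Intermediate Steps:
o(z, t) = -3 + t*z (o(z, t) = -3 + z*t = -3 + t*z)
Y = 18 (Y = 0 + 18 = 18)
j(k) = 18 (j(k) = 18/1 = 18*1 = 18)
G = -25344 (G = -44*18*32 = -792*32 = -25344)
-G = -1*(-25344) = 25344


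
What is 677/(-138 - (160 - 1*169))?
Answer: -677/129 ≈ -5.2481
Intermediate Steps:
677/(-138 - (160 - 1*169)) = 677/(-138 - (160 - 169)) = 677/(-138 - 1*(-9)) = 677/(-138 + 9) = 677/(-129) = 677*(-1/129) = -677/129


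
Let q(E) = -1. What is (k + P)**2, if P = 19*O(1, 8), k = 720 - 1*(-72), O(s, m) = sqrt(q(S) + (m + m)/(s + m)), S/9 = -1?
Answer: 5647903/9 + 10032*sqrt(7) ≈ 6.5409e+5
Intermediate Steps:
S = -9 (S = 9*(-1) = -9)
O(s, m) = sqrt(-1 + 2*m/(m + s)) (O(s, m) = sqrt(-1 + (m + m)/(s + m)) = sqrt(-1 + (2*m)/(m + s)) = sqrt(-1 + 2*m/(m + s)))
k = 792 (k = 720 + 72 = 792)
P = 19*sqrt(7)/3 (P = 19*sqrt((8 - 1*1)/(8 + 1)) = 19*sqrt((8 - 1)/9) = 19*sqrt((1/9)*7) = 19*sqrt(7/9) = 19*(sqrt(7)/3) = 19*sqrt(7)/3 ≈ 16.756)
(k + P)**2 = (792 + 19*sqrt(7)/3)**2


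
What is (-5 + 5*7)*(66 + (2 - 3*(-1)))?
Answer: 2130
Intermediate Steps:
(-5 + 5*7)*(66 + (2 - 3*(-1))) = (-5 + 35)*(66 + (2 + 3)) = 30*(66 + 5) = 30*71 = 2130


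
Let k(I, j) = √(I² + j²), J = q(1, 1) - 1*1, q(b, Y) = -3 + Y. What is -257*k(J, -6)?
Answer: -771*√5 ≈ -1724.0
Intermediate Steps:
J = -3 (J = (-3 + 1) - 1*1 = -2 - 1 = -3)
-257*k(J, -6) = -257*√((-3)² + (-6)²) = -257*√(9 + 36) = -771*√5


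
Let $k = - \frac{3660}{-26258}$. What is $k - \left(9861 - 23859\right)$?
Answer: $\frac{183781572}{13129} \approx 13998.0$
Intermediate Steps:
$k = \frac{1830}{13129}$ ($k = \left(-3660\right) \left(- \frac{1}{26258}\right) = \frac{1830}{13129} \approx 0.13939$)
$k - \left(9861 - 23859\right) = \frac{1830}{13129} - \left(9861 - 23859\right) = \frac{1830}{13129} - -13998 = \frac{1830}{13129} + 13998 = \frac{183781572}{13129}$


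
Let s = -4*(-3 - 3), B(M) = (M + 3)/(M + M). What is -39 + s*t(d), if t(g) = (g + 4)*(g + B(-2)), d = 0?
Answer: -63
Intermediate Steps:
B(M) = (3 + M)/(2*M) (B(M) = (3 + M)/((2*M)) = (3 + M)*(1/(2*M)) = (3 + M)/(2*M))
t(g) = (4 + g)*(-1/4 + g) (t(g) = (g + 4)*(g + (1/2)*(3 - 2)/(-2)) = (4 + g)*(g + (1/2)*(-1/2)*1) = (4 + g)*(g - 1/4) = (4 + g)*(-1/4 + g))
s = 24 (s = -4*(-6) = 24)
-39 + s*t(d) = -39 + 24*(-1 + 0**2 + (15/4)*0) = -39 + 24*(-1 + 0 + 0) = -39 + 24*(-1) = -39 - 24 = -63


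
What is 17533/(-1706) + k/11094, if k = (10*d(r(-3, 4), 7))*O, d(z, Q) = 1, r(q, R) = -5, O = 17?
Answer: -97110541/9463182 ≈ -10.262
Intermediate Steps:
k = 170 (k = (10*1)*17 = 10*17 = 170)
17533/(-1706) + k/11094 = 17533/(-1706) + 170/11094 = 17533*(-1/1706) + 170*(1/11094) = -17533/1706 + 85/5547 = -97110541/9463182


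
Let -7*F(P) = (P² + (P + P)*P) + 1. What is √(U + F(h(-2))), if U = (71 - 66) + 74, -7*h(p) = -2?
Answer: 6*√5257/49 ≈ 8.8782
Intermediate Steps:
h(p) = 2/7 (h(p) = -⅐*(-2) = 2/7)
F(P) = -⅐ - 3*P²/7 (F(P) = -((P² + (P + P)*P) + 1)/7 = -((P² + (2*P)*P) + 1)/7 = -((P² + 2*P²) + 1)/7 = -(3*P² + 1)/7 = -(1 + 3*P²)/7 = -⅐ - 3*P²/7)
U = 79 (U = 5 + 74 = 79)
√(U + F(h(-2))) = √(79 + (-⅐ - 3*(2/7)²/7)) = √(79 + (-⅐ - 3/7*4/49)) = √(79 + (-⅐ - 12/343)) = √(79 - 61/343) = √(27036/343) = 6*√5257/49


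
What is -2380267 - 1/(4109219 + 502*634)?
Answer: -10538601199030/4427487 ≈ -2.3803e+6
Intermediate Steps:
-2380267 - 1/(4109219 + 502*634) = -2380267 - 1/(4109219 + 318268) = -2380267 - 1/4427487 = -10538601199030/4427487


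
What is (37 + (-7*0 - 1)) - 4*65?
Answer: -224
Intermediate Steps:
(37 + (-7*0 - 1)) - 4*65 = (37 + (0 - 1)) - 260 = (37 - 1) - 260 = 36 - 260 = -224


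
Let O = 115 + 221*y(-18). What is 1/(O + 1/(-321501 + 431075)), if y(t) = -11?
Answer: -109574/253773383 ≈ -0.00043178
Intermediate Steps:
O = -2316 (O = 115 + 221*(-11) = 115 - 2431 = -2316)
1/(O + 1/(-321501 + 431075)) = 1/(-2316 + 1/(-321501 + 431075)) = 1/(-2316 + 1/109574) = 1/(-253773383/109574) = -109574/253773383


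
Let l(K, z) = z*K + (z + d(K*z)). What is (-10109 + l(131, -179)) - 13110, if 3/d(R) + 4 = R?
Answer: -1098702694/23453 ≈ -46847.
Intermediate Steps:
d(R) = 3/(-4 + R)
l(K, z) = z + 3/(-4 + K*z) + K*z (l(K, z) = z*K + (z + 3/(-4 + K*z)) = K*z + (z + 3/(-4 + K*z)) = z + 3/(-4 + K*z) + K*z)
(-10109 + l(131, -179)) - 13110 = (-10109 + (3 - 179*(1 + 131)*(-4 + 131*(-179)))/(-4 + 131*(-179))) - 13110 = (-10109 + (3 - 179*132*(-4 - 23449))/(-4 - 23449)) - 13110 = (-10109 + (3 - 179*132*(-23453))/(-23453)) - 13110 = (-10109 - (3 + 554147484)/23453) - 13110 = (-10109 - 1/23453*554147487) - 13110 = (-10109 - 554147487/23453) - 13110 = -791233864/23453 - 13110 = -1098702694/23453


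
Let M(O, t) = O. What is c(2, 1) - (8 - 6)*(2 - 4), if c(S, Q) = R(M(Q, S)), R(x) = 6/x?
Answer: 10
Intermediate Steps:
c(S, Q) = 6/Q
c(2, 1) - (8 - 6)*(2 - 4) = 6/1 - (8 - 6)*(2 - 4) = 6*1 - 2*(-2) = 6 - 1*(-4) = 6 + 4 = 10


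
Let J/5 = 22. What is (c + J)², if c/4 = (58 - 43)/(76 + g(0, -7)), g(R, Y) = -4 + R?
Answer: 442225/36 ≈ 12284.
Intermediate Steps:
J = 110 (J = 5*22 = 110)
c = ⅚ (c = 4*((58 - 43)/(76 + (-4 + 0))) = 4*(15/(76 - 4)) = 4*(15/72) = 4*(15*(1/72)) = 4*(5/24) = ⅚ ≈ 0.83333)
(c + J)² = (⅚ + 110)² = (665/6)² = 442225/36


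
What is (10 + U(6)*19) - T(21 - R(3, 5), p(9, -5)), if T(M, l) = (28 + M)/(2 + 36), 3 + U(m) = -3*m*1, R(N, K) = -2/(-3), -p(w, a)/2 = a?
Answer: -44491/114 ≈ -390.27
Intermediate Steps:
p(w, a) = -2*a
R(N, K) = ⅔ (R(N, K) = -2*(-⅓) = ⅔)
U(m) = -3 - 3*m (U(m) = -3 - 3*m*1 = -3 - 3*m)
T(M, l) = 14/19 + M/38 (T(M, l) = (28 + M)/38 = (28 + M)*(1/38) = 14/19 + M/38)
(10 + U(6)*19) - T(21 - R(3, 5), p(9, -5)) = (10 + (-3 - 3*6)*19) - (14/19 + (21 - 1*⅔)/38) = (10 + (-3 - 18)*19) - (14/19 + (21 - ⅔)/38) = (10 - 21*19) - (14/19 + (1/38)*(61/3)) = (10 - 399) - (14/19 + 61/114) = -389 - 1*145/114 = -389 - 145/114 = -44491/114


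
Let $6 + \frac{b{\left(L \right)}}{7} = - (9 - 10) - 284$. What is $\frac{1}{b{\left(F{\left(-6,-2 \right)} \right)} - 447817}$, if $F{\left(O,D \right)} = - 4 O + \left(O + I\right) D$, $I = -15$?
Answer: $- \frac{1}{449840} \approx -2.223 \cdot 10^{-6}$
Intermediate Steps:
$F{\left(O,D \right)} = - 4 O + D \left(-15 + O\right)$ ($F{\left(O,D \right)} = - 4 O + \left(O - 15\right) D = - 4 O + \left(-15 + O\right) D = - 4 O + D \left(-15 + O\right)$)
$b{\left(L \right)} = -2023$ ($b{\left(L \right)} = -42 + 7 \left(- (9 - 10) - 284\right) = -42 + 7 \left(\left(-1\right) \left(-1\right) - 284\right) = -42 + 7 \left(1 - 284\right) = -42 + 7 \left(-283\right) = -42 - 1981 = -2023$)
$\frac{1}{b{\left(F{\left(-6,-2 \right)} \right)} - 447817} = \frac{1}{-2023 - 447817} = \frac{1}{-449840} = - \frac{1}{449840}$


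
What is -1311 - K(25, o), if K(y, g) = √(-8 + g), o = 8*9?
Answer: -1319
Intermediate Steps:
o = 72
-1311 - K(25, o) = -1311 - √(-8 + 72) = -1311 - √64 = -1311 - 1*8 = -1311 - 8 = -1319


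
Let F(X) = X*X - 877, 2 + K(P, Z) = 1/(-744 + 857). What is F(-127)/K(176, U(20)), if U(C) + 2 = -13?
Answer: -574492/75 ≈ -7659.9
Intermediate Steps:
U(C) = -15 (U(C) = -2 - 13 = -15)
K(P, Z) = -225/113 (K(P, Z) = -2 + 1/(-744 + 857) = -2 + 1/113 = -225/113)
F(X) = -877 + X**2 (F(X) = X**2 - 877 = -877 + X**2)
F(-127)/K(176, U(20)) = (-877 + (-127)**2)/(-225/113) = (-877 + 16129)*(-113/225) = 15252*(-113/225) = -574492/75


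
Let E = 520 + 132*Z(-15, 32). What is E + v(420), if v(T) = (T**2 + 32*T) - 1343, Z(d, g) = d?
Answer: 187037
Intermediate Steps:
v(T) = -1343 + T**2 + 32*T
E = -1460 (E = 520 + 132*(-15) = 520 - 1980 = -1460)
E + v(420) = -1460 + (-1343 + 420**2 + 32*420) = -1460 + (-1343 + 176400 + 13440) = -1460 + 188497 = 187037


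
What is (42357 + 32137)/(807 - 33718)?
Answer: -74494/32911 ≈ -2.2635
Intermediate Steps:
(42357 + 32137)/(807 - 33718) = 74494/(-32911) = 74494*(-1/32911) = -74494/32911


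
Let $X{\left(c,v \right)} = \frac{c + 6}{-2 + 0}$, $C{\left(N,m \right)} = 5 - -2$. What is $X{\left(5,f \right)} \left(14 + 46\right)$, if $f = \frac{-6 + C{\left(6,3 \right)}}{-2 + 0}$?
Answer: $-330$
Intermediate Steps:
$C{\left(N,m \right)} = 7$ ($C{\left(N,m \right)} = 5 + 2 = 7$)
$f = - \frac{1}{2}$ ($f = \frac{-6 + 7}{-2 + 0} = 1 \frac{1}{-2} = 1 \left(- \frac{1}{2}\right) = - \frac{1}{2} \approx -0.5$)
$X{\left(c,v \right)} = -3 - \frac{c}{2}$ ($X{\left(c,v \right)} = \frac{6 + c}{-2} = \left(6 + c\right) \left(- \frac{1}{2}\right) = -3 - \frac{c}{2}$)
$X{\left(5,f \right)} \left(14 + 46\right) = \left(-3 - \frac{5}{2}\right) \left(14 + 46\right) = \left(-3 - \frac{5}{2}\right) 60 = \left(- \frac{11}{2}\right) 60 = -330$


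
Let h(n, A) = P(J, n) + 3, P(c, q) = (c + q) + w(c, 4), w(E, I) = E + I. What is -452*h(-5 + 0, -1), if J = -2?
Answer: 904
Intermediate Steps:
P(c, q) = 4 + q + 2*c (P(c, q) = (c + q) + (c + 4) = (c + q) + (4 + c) = 4 + q + 2*c)
h(n, A) = 3 + n (h(n, A) = (4 + n + 2*(-2)) + 3 = (4 + n - 4) + 3 = n + 3 = 3 + n)
-452*h(-5 + 0, -1) = -452*(3 + (-5 + 0)) = -452*(3 - 5) = -452*(-2) = 904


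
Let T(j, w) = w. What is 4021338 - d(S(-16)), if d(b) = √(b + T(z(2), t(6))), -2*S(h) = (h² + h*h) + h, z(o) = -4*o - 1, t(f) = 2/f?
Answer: 4021338 - I*√2229/3 ≈ 4.0213e+6 - 15.737*I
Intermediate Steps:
z(o) = -1 - 4*o
S(h) = -h² - h/2 (S(h) = -((h² + h*h) + h)/2 = -((h² + h²) + h)/2 = -(2*h² + h)/2 = -(h + 2*h²)/2 = -h² - h/2)
d(b) = √(⅓ + b) (d(b) = √(b + 2/6) = √(b + 2*(⅙)) = √(b + ⅓) = √(⅓ + b))
4021338 - d(S(-16)) = 4021338 - √(3 + 9*(-1*(-16)*(½ - 16)))/3 = 4021338 - √(3 + 9*(-1*(-16)*(-31/2)))/3 = 4021338 - √(3 + 9*(-248))/3 = 4021338 - √(3 - 2232)/3 = 4021338 - √(-2229)/3 = 4021338 - I*√2229/3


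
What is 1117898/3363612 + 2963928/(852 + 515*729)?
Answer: 1731692378777/210947244774 ≈ 8.2091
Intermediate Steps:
1117898/3363612 + 2963928/(852 + 515*729) = 1117898*(1/3363612) + 2963928/(852 + 375435) = 558949/1681806 + 2963928/376287 = 558949/1681806 + 2963928*(1/376287) = 558949/1681806 + 987976/125429 = 1731692378777/210947244774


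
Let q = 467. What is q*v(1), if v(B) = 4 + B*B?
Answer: 2335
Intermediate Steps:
v(B) = 4 + B**2
q*v(1) = 467*(4 + 1**2) = 467*(4 + 1) = 467*5 = 2335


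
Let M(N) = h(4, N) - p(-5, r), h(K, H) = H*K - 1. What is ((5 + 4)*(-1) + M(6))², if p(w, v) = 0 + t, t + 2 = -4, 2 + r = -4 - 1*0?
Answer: 400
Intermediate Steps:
h(K, H) = -1 + H*K
r = -6 (r = -2 + (-4 - 1*0) = -2 + (-4 + 0) = -2 - 4 = -6)
t = -6 (t = -2 - 4 = -6)
p(w, v) = -6 (p(w, v) = 0 - 6 = -6)
M(N) = 5 + 4*N (M(N) = (-1 + N*4) - 1*(-6) = (-1 + 4*N) + 6 = 5 + 4*N)
((5 + 4)*(-1) + M(6))² = ((5 + 4)*(-1) + (5 + 4*6))² = (9*(-1) + (5 + 24))² = (-9 + 29)² = 20² = 400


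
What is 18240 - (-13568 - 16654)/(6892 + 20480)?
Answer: 83215917/4562 ≈ 18241.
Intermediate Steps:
18240 - (-13568 - 16654)/(6892 + 20480) = 18240 - (-30222)/27372 = 18240 - 1*(-5037/4562) = 18240 + 5037/4562 = 83215917/4562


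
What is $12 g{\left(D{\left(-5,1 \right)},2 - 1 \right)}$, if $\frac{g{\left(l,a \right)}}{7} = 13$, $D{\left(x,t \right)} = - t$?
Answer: $1092$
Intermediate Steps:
$g{\left(l,a \right)} = 91$ ($g{\left(l,a \right)} = 7 \cdot 13 = 91$)
$12 g{\left(D{\left(-5,1 \right)},2 - 1 \right)} = 12 \cdot 91 = 1092$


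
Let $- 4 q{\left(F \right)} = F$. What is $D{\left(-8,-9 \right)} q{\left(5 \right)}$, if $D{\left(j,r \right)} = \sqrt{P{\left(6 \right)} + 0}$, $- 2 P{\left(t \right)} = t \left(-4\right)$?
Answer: $- \frac{5 \sqrt{3}}{2} \approx -4.3301$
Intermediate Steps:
$P{\left(t \right)} = 2 t$ ($P{\left(t \right)} = - \frac{t \left(-4\right)}{2} = - \frac{\left(-4\right) t}{2} = 2 t$)
$q{\left(F \right)} = - \frac{F}{4}$
$D{\left(j,r \right)} = 2 \sqrt{3}$ ($D{\left(j,r \right)} = \sqrt{2 \cdot 6 + 0} = \sqrt{12 + 0} = \sqrt{12} = 2 \sqrt{3}$)
$D{\left(-8,-9 \right)} q{\left(5 \right)} = 2 \sqrt{3} \left(\left(- \frac{1}{4}\right) 5\right) = 2 \sqrt{3} \left(- \frac{5}{4}\right) = - \frac{5 \sqrt{3}}{2}$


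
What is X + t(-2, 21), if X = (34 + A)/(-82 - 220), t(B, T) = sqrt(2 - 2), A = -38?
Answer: 2/151 ≈ 0.013245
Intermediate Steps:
t(B, T) = 0 (t(B, T) = sqrt(0) = 0)
X = 2/151 (X = (34 - 38)/(-82 - 220) = -4/(-302) = -4*(-1/302) = 2/151 ≈ 0.013245)
X + t(-2, 21) = 2/151 + 0 = 2/151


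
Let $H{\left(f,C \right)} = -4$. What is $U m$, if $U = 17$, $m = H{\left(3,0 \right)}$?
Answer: $-68$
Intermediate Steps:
$m = -4$
$U m = 17 \left(-4\right) = -68$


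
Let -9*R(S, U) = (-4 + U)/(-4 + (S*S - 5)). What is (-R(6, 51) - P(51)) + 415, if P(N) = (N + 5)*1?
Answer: 87284/243 ≈ 359.19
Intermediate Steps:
R(S, U) = -(-4 + U)/(9*(-9 + S²)) (R(S, U) = -(-4 + U)/(9*(-4 + (S*S - 5))) = -(-4 + U)/(9*(-4 + (S² - 5))) = -(-4 + U)/(9*(-4 + (-5 + S²))) = -(-4 + U)/(9*(-9 + S²)))
P(N) = 5 + N (P(N) = (5 + N)*1 = 5 + N)
(-R(6, 51) - P(51)) + 415 = (-(4 - 1*51)/(9*(-9 + 6²)) - (5 + 51)) + 415 = (-(4 - 51)/(9*(-9 + 36)) - 1*56) + 415 = (-(-47)/(9*27) - 56) + 415 = (-1*(-47/243) - 56) + 415 = (47/243 - 56) + 415 = -13561/243 + 415 = 87284/243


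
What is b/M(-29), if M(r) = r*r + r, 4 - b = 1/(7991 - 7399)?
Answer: 2367/480704 ≈ 0.0049240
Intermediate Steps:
b = 2367/592 (b = 4 - 1/(7991 - 7399) = 4 - 1/592 = 2367/592 ≈ 3.9983)
M(r) = r + r² (M(r) = r² + r = r + r²)
b/M(-29) = 2367/(592*((-29*(1 - 29)))) = 2367/(592*((-29*(-28)))) = (2367/592)/812 = (2367/592)*(1/812) = 2367/480704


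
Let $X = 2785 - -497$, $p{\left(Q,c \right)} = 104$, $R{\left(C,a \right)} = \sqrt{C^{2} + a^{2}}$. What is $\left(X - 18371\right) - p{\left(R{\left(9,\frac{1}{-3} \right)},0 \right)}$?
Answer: $-15193$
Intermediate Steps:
$X = 3282$ ($X = 2785 + \left(504 - 7\right) = 2785 + 497 = 3282$)
$\left(X - 18371\right) - p{\left(R{\left(9,\frac{1}{-3} \right)},0 \right)} = \left(3282 - 18371\right) - 104 = -15089 - 104 = -15193$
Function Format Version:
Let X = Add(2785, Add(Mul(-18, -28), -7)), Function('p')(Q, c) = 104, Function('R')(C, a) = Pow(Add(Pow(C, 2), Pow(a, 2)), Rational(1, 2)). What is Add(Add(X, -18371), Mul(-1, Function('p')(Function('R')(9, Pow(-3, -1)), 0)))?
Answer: -15193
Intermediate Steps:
X = 3282 (X = Add(2785, Add(504, -7)) = Add(2785, 497) = 3282)
Add(Add(X, -18371), Mul(-1, Function('p')(Function('R')(9, Pow(-3, -1)), 0))) = Add(Add(3282, -18371), Mul(-1, 104)) = Add(-15089, -104) = -15193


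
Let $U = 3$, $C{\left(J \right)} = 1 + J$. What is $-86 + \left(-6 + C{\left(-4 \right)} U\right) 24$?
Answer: $-446$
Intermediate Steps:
$-86 + \left(-6 + C{\left(-4 \right)} U\right) 24 = -86 + \left(-6 + \left(1 - 4\right) 3\right) 24 = -86 + \left(-6 - 9\right) 24 = -86 - 360 = -446$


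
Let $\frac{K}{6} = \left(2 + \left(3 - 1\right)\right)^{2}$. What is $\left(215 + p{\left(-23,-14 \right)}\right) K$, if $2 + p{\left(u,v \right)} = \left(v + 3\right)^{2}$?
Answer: $32064$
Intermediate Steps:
$p{\left(u,v \right)} = -2 + \left(3 + v\right)^{2}$ ($p{\left(u,v \right)} = -2 + \left(v + 3\right)^{2} = -2 + \left(3 + v\right)^{2}$)
$K = 96$ ($K = 6 \left(2 + \left(3 - 1\right)\right)^{2} = 6 \left(2 + 2\right)^{2} = 6 \cdot 4^{2} = 6 \cdot 16 = 96$)
$\left(215 + p{\left(-23,-14 \right)}\right) K = \left(215 - \left(2 - \left(3 - 14\right)^{2}\right)\right) 96 = \left(215 - \left(2 - \left(-11\right)^{2}\right)\right) 96 = \left(215 + \left(-2 + 121\right)\right) 96 = \left(215 + 119\right) 96 = 334 \cdot 96 = 32064$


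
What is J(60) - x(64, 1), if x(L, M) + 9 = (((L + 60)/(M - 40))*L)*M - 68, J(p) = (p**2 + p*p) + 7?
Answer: 292012/39 ≈ 7487.5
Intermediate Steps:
J(p) = 7 + 2*p**2 (J(p) = (p**2 + p**2) + 7 = 2*p**2 + 7 = 7 + 2*p**2)
x(L, M) = -77 + L*M*(60 + L)/(-40 + M) (x(L, M) = -9 + ((((L + 60)/(M - 40))*L)*M - 68) = -9 + ((((60 + L)/(-40 + M))*L)*M - 68) = -9 + ((L*(60 + L)/(-40 + M))*M - 68) = -9 + (L*M*(60 + L)/(-40 + M) - 68) = -9 + (-68 + L*M*(60 + L)/(-40 + M)) = -77 + L*M*(60 + L)/(-40 + M))
J(60) - x(64, 1) = (7 + 2*60**2) - (3080 - 77*1 + 1*64**2 + 60*64*1)/(-40 + 1) = (7 + 2*3600) - (3080 - 77 + 1*4096 + 3840)/(-39) = (7 + 7200) - (-1)*(3080 - 77 + 4096 + 3840)/39 = 7207 - (-1)*10939/39 = 7207 - 1*(-10939/39) = 7207 + 10939/39 = 292012/39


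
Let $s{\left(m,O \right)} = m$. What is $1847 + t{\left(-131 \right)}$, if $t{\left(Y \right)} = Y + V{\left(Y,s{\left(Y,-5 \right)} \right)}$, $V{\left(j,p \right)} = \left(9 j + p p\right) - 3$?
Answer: $17695$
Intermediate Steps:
$V{\left(j,p \right)} = -3 + p^{2} + 9 j$ ($V{\left(j,p \right)} = \left(9 j + p^{2}\right) - 3 = \left(p^{2} + 9 j\right) - 3 = -3 + p^{2} + 9 j$)
$t{\left(Y \right)} = -3 + Y^{2} + 10 Y$ ($t{\left(Y \right)} = Y + \left(-3 + Y^{2} + 9 Y\right) = -3 + Y^{2} + 10 Y$)
$1847 + t{\left(-131 \right)} = 1847 + \left(-3 + \left(-131\right)^{2} + 10 \left(-131\right)\right) = 1847 - -15848 = 1847 + 15848 = 17695$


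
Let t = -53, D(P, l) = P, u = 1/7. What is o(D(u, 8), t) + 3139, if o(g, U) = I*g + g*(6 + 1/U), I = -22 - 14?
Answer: 1162978/371 ≈ 3134.7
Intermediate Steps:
u = ⅐ ≈ 0.14286
I = -36
o(g, U) = -36*g + g*(6 + 1/U)
o(D(u, 8), t) + 3139 = (-30*⅐ + (⅐)/(-53)) + 3139 = (-30/7 + (⅐)*(-1/53)) + 3139 = (-30/7 - 1/371) + 3139 = -1591/371 + 3139 = 1162978/371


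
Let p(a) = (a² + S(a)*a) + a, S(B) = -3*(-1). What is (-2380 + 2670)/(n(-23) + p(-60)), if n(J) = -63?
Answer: 290/3297 ≈ 0.087959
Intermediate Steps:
S(B) = 3
p(a) = a² + 4*a (p(a) = (a² + 3*a) + a = a² + 4*a)
(-2380 + 2670)/(n(-23) + p(-60)) = (-2380 + 2670)/(-63 - 60*(4 - 60)) = 290/(-63 - 60*(-56)) = 290/(-63 + 3360) = 290/3297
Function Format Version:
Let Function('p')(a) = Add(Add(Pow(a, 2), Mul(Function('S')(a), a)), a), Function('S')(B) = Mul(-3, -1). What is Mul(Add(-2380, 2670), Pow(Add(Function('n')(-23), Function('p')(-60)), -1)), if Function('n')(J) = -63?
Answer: Rational(290, 3297) ≈ 0.087959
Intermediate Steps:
Function('S')(B) = 3
Function('p')(a) = Add(Pow(a, 2), Mul(4, a)) (Function('p')(a) = Add(Add(Pow(a, 2), Mul(3, a)), a) = Add(Pow(a, 2), Mul(4, a)))
Mul(Add(-2380, 2670), Pow(Add(Function('n')(-23), Function('p')(-60)), -1)) = Mul(Add(-2380, 2670), Pow(Add(-63, Mul(-60, Add(4, -60))), -1)) = Mul(290, Pow(Add(-63, Mul(-60, -56)), -1)) = Mul(290, Pow(Add(-63, 3360), -1)) = Mul(290, Pow(3297, -1)) = Mul(290, Rational(1, 3297)) = Rational(290, 3297)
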